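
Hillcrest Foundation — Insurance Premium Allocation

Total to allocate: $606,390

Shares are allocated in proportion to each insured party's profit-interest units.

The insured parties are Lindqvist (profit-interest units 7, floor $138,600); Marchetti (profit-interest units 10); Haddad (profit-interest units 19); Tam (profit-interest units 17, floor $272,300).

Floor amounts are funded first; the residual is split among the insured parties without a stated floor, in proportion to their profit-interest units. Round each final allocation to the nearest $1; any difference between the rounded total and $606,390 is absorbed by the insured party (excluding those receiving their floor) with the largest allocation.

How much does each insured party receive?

Minimums first: Lindqvist $138,600; Tam $272,300. Remaining pool $195,490.
Remaining pool split over remaining profit-interest units 29: Marchetti 67,410.34 → $67,410; Haddad 128,079.66 → $128,080.

Lindqvist: $138,600; Marchetti: $67,410; Haddad: $128,080; Tam: $272,300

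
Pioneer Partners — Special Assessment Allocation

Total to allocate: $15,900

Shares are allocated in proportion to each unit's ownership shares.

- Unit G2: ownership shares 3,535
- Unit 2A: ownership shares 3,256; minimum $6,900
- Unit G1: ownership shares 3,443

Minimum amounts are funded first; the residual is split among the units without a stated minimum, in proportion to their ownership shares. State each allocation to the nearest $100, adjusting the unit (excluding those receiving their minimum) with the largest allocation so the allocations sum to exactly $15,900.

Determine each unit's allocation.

Unit G2: $4,600; Unit 2A: $6,900; Unit G1: $4,400

Minimums first: Unit 2A $6,900. Remaining pool $9,000.
Remaining pool split over remaining ownership shares 6,978: Unit G2 4,559.33 → $4,600; Unit G1 4,440.67 → $4,400.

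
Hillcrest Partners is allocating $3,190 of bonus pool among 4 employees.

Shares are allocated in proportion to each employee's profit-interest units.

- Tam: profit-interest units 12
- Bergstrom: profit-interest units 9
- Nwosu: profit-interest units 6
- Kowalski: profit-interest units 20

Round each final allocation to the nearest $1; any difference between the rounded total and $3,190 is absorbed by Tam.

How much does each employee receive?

Tam: $815; Bergstrom: $611; Nwosu: $407; Kowalski: $1,357

Sum of profit-interest units: 47.
Raw shares: Tam 12/47 × $3,190 = 814.47; Bergstrom 9/47 × $3,190 = 610.85; Nwosu 6/47 × $3,190 = 407.23; Kowalski 20/47 × $3,190 = 1,357.45.
After rounding ($1): Tam $814; Bergstrom $611; Nwosu $407; Kowalski $1,357. Sum = $3,189.
Difference $3,190 − $3,189 = +$1 applied to Tam: Tam becomes $815.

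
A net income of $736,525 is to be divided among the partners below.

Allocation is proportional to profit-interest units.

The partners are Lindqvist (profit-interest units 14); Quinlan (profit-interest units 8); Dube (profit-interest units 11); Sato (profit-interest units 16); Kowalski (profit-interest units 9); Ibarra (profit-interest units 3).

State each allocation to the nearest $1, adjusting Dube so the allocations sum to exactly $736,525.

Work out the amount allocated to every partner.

Sum of profit-interest units: 61.
Raw shares: Lindqvist 14/61 × $736,525 = 169,038.52; Quinlan 8/61 × $736,525 = 96,593.44; Dube 11/61 × $736,525 = 132,815.98; Sato 16/61 × $736,525 = 193,186.89; Kowalski 9/61 × $736,525 = 108,667.62; Ibarra 3/61 × $736,525 = 36,222.54.
Rounded to nearest $1: Lindqvist $169,039; Quinlan $96,593; Dube $132,816; Sato $193,187; Kowalski $108,668; Ibarra $36,223. Sum = $736,526.
Difference $736,525 − $736,526 = −$1 applied to Dube: Dube becomes $132,815.

Lindqvist: $169,039; Quinlan: $96,593; Dube: $132,815; Sato: $193,187; Kowalski: $108,668; Ibarra: $36,223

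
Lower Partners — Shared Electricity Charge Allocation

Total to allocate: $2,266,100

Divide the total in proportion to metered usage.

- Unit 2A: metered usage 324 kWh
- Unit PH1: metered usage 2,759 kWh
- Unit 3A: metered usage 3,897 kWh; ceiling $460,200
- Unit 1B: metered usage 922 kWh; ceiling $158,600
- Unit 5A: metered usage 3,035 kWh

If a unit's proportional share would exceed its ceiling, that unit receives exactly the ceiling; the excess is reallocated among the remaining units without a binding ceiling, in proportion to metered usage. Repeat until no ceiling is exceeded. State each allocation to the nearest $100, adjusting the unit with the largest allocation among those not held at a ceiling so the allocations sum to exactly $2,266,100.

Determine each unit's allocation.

Combined metered usage = 10,937.
Unconstrained shares: Unit 2A 67,131.43; Unit PH1 571,653.09; Unit 3A 807,441.87; Unit 1B 191,034.49; Unit 5A 628,839.12.
Held at cap: Unit 3A ($460,200), Unit 1B ($158,600); remaining pool $1,647,300 reallocated over remaining metered usage 6,118.
Shares after redistribution: Unit 2A 87,238.51 → $87,200; Unit PH1 742,873.60 → $742,900; Unit 5A 817,187.89 → $817,200.

Unit 2A: $87,200 | Unit PH1: $742,900 | Unit 3A: $460,200 | Unit 1B: $158,600 | Unit 5A: $817,200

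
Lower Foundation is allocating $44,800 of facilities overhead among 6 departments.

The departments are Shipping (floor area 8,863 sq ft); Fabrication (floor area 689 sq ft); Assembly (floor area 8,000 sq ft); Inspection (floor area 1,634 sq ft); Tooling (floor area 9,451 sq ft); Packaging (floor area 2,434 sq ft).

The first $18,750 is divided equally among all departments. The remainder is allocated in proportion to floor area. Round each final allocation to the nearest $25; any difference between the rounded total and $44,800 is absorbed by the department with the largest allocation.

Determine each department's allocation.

First tranche $18,750 split equally: $3,125 each.
Remainder $26,050 by floor area (total 31,071): Shipping 7,430.76 → $7,425; Fabrication 577.66 → $575; Assembly 6,707.22 → $6,700; Inspection 1,369.95 → $1,375; Tooling 7,923.74 → $7,925; Packaging 2,040.67 → $2,050.
Totals: Shipping $3,125 + $7,425 = $10,550; Fabrication $3,125 + $575 = $3,700; Assembly $3,125 + $6,700 = $9,825; Inspection $3,125 + $1,375 = $4,500; Tooling $3,125 + $7,925 = $11,050; Packaging $3,125 + $2,050 = $5,175.

Shipping: $10,550; Fabrication: $3,700; Assembly: $9,825; Inspection: $4,500; Tooling: $11,050; Packaging: $5,175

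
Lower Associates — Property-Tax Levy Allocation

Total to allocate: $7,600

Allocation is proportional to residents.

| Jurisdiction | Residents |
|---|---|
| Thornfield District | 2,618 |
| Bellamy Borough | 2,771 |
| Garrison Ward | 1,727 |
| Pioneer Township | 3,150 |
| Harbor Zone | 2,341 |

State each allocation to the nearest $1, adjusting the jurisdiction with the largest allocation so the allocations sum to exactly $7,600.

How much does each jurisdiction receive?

Combined residents = 12,607.
Proportional shares: Thornfield District 2,618/12,607 × $7,600 = 1,578.23; Bellamy Borough 2,771/12,607 × $7,600 = 1,670.47; Garrison Ward 1,727/12,607 × $7,600 = 1,041.10; Pioneer Township 3,150/12,607 × $7,600 = 1,898.95; Harbor Zone 2,341/12,607 × $7,600 = 1,411.25.
After rounding ($1): Thornfield District $1,578; Bellamy Borough $1,670; Garrison Ward $1,041; Pioneer Township $1,899; Harbor Zone $1,411. Sum = $7,599.
Difference $7,600 − $7,599 = +$1 applied to largest allocation (Pioneer Township): Pioneer Township becomes $1,900.

Thornfield District: $1,578; Bellamy Borough: $1,670; Garrison Ward: $1,041; Pioneer Township: $1,900; Harbor Zone: $1,411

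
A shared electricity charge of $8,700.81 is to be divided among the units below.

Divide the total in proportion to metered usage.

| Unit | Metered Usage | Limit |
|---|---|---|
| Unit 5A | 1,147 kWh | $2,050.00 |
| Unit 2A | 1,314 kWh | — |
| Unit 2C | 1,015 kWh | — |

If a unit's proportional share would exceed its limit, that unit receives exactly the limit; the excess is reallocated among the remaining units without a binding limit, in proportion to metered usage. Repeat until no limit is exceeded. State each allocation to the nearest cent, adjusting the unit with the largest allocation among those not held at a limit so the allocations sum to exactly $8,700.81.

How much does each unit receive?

Unit 5A: $2,050.00; Unit 2A: $3,752.32; Unit 2C: $2,898.49

Combined metered usage = 3,476.
Proportional shares (ignoring caps): Unit 5A 2,871.0671; Unit 2A 3,289.0864; Unit 2C 2,540.6565.
Cap binds for Unit 5A ($2,050.00); balance $6,650.81 reallocated over remaining metered usage 2,329.
Remaining shares: Unit 2A 3,752.3247 → $3,752.32; Unit 2C 2,898.4853 → $2,898.49.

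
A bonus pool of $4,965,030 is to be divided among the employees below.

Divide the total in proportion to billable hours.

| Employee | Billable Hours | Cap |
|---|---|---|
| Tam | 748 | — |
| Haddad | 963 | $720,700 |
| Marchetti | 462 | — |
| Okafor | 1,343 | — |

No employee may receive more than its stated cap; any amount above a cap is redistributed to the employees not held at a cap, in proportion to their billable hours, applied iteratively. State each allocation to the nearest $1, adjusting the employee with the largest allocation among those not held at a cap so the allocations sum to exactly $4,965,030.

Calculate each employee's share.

Tam: $1,243,540; Haddad: $720,700; Marchetti: $768,069; Okafor: $2,232,721

Combined billable hours = 3,516.
Unconstrained shares: Tam 1,056,269.18; Haddad 1,359,875.96; Marchetti 652,401.55; Okafor 1,896,483.30.
Cap binds for Haddad ($720,700); remaining pool $4,244,330 reallocated over remaining billable hours 2,553.
Remaining shares: Tam 1,243,540.48 → $1,243,540; Marchetti 768,069.12 → $768,069; Okafor 2,232,720.40 → $2,232,720.
Rounding difference +$1 applied to Okafor → $2,232,721.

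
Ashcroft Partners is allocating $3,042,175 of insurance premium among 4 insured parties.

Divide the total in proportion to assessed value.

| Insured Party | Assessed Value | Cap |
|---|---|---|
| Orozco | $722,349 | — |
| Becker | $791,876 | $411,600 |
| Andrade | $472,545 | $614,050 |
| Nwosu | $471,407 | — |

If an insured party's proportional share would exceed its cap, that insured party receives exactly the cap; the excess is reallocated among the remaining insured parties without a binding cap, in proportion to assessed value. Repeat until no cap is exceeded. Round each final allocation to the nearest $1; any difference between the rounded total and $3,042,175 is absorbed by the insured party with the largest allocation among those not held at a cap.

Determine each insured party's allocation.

Total assessed value = 2,458,177.
Unconstrained shares: Orozco 893,960.06; Becker 980,004.85; Andrade 584,809.22; Nwosu 583,400.87.
Cap binds for Becker ($411,600); balance $2,630,575 reallocated over remaining assessed value 1,666,301.
Cap binds for Andrade ($614,050); balance $2,016,525 reallocated over remaining assessed value 1,193,756.
Shares after redistribution: Orozco 1,220,211.51 → $1,220,212; Nwosu 796,313.49 → $796,313.

Orozco: $1,220,212; Becker: $411,600; Andrade: $614,050; Nwosu: $796,313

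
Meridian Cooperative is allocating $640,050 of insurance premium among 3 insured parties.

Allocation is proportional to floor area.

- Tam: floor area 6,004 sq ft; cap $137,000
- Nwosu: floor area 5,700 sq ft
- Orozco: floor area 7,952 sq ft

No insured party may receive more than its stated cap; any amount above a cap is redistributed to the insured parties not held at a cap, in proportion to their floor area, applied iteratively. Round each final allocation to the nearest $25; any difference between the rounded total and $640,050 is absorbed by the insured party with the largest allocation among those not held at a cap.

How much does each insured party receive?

Tam: $137,000 · Nwosu: $210,025 · Orozco: $293,025

Total floor area = 19,656.
Proportional shares (ignoring caps): Tam 195,505.71; Nwosu 185,606.68; Orozco 258,937.61.
Held at cap: Tam ($137,000); balance $503,050 reallocated over remaining floor area 13,652.
Remaining shares: Nwosu 210,034.06 → $210,025; Orozco 293,015.94 → $293,025.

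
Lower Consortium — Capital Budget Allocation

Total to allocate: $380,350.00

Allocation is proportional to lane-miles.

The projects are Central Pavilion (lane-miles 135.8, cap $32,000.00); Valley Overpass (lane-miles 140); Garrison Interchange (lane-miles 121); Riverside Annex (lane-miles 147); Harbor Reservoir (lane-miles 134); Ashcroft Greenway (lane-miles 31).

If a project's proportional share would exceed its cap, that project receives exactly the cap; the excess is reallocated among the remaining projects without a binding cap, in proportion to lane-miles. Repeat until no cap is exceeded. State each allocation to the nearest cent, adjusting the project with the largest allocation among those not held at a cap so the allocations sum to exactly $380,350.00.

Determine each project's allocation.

Central Pavilion: $32,000.00 · Valley Overpass: $85,111.69 · Garrison Interchange: $73,560.82 · Riverside Annex: $89,367.28 · Harbor Reservoir: $81,464.05 · Ashcroft Greenway: $18,846.16

Total lane-miles = 708.8.
Pro-rata shares before constraints: Central Pavilion 72,871.7974; Valley Overpass 75,125.5643; Garrison Interchange 64,929.9520; Riverside Annex 78,881.8426; Harbor Reservoir 71,905.8973; Ashcroft Greenway 16,634.9464.
Held at cap: Central Pavilion ($32,000.00); residual $348,350.00 reallocated over remaining lane-miles 573.
Shares after redistribution: Valley Overpass 85,111.6928 → $85,111.69; Garrison Interchange 73,560.8202 → $73,560.82; Riverside Annex 89,367.2775 → $89,367.28; Harbor Reservoir 81,464.0489 → $81,464.05; Ashcroft Greenway 18,846.1606 → $18,846.16.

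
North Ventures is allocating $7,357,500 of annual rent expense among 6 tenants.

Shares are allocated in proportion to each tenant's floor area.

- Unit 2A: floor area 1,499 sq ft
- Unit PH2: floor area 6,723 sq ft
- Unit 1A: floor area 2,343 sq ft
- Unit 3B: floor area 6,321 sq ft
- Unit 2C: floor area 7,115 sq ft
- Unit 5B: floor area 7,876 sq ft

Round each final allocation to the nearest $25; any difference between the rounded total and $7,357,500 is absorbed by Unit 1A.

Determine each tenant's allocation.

Unit 2A: $345,975 · Unit PH2: $1,551,725 · Unit 1A: $540,800 · Unit 3B: $1,458,950 · Unit 2C: $1,642,200 · Unit 5B: $1,817,850

Floor area total: 31,877.
Pro-rata amounts: Unit 2A 1,499/31,877 × $7,357,500 = 345,982.76; Unit PH2 6,723/31,877 × $7,357,500 = 1,551,729.22; Unit 1A 2,343/31,877 × $7,357,500 = 540,785.60; Unit 3B 6,321/31,877 × $7,357,500 = 1,458,943.99; Unit 2C 7,115/31,877 × $7,357,500 = 1,642,206.37; Unit 5B 7,876/31,877 × $7,357,500 = 1,817,852.06.
At nearest $25: Unit 2A $345,975; Unit PH2 $1,551,725; Unit 1A $540,775; Unit 3B $1,458,950; Unit 2C $1,642,200; Unit 5B $1,817,850. Sum = $7,357,475.
Difference $7,357,500 − $7,357,475 = +$25 applied to Unit 1A: Unit 1A becomes $540,800.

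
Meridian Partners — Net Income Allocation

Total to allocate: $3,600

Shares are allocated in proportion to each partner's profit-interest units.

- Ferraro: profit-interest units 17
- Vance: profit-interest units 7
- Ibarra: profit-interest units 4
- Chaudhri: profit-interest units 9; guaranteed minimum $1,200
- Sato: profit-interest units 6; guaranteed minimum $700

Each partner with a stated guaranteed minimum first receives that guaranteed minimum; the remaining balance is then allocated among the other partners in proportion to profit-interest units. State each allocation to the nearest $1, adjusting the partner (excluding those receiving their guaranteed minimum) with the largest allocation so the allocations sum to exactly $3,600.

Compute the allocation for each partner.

Ferraro: $1,032 · Vance: $425 · Ibarra: $243 · Chaudhri: $1,200 · Sato: $700

Fund the minimums — Chaudhri $1,200; Sato $700. Balance $1,700.
Balance split over remaining profit-interest units 28: Ferraro 1,032.14 → $1,032; Vance 425.00 → $425; Ibarra 242.86 → $243.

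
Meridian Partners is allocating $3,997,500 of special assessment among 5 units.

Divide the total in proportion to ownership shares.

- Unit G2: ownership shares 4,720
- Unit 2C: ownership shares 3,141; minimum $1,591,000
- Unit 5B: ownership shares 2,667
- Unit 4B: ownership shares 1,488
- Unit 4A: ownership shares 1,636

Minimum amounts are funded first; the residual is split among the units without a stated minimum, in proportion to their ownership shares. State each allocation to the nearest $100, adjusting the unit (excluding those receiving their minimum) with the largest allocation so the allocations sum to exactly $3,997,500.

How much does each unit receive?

Fund the minimums — Unit 2C $1,591,000. Remaining pool $2,406,500.
Remaining pool split over remaining ownership shares 10,511: Unit G2 1,080,646.94 → $1,080,600; Unit 5B 610,611.31 → $610,600; Unit 4B 340,678.53 → $340,700; Unit 4A 374,563.22 → $374,600.

Unit G2: $1,080,600 · Unit 2C: $1,591,000 · Unit 5B: $610,600 · Unit 4B: $340,700 · Unit 4A: $374,600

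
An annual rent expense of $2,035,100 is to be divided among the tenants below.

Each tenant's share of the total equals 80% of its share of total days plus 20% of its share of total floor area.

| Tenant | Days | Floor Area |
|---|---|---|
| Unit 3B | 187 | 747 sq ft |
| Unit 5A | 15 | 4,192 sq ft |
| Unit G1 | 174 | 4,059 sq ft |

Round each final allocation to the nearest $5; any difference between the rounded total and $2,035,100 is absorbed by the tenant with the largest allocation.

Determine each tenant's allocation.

Totals — days 376, floor area 8,998.
Composite weights (80% days + 20% floor area): Unit 3B 0.4145; Unit 5A 0.1251; Unit G1 0.4604.
Pro-rata amounts: Unit 3B 843,500.17; Unit 5A 254,573.01; Unit G1 937,026.82.
Rounded to nearest $5: Unit 3B $843,500; Unit 5A $254,575; Unit G1 $937,025. Sum = $2,035,100.
Sum already equals the total — no adjustment.

Unit 3B: $843,500 | Unit 5A: $254,575 | Unit G1: $937,025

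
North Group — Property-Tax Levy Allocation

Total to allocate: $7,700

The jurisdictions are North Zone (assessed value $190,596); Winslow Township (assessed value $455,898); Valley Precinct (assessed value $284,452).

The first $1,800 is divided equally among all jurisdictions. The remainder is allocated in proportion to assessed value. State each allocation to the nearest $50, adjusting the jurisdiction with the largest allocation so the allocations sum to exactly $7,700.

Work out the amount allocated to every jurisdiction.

Equal tier: $1,800 ÷ 3 = $600 apiece.
Remainder $5,900 by assessed value (total 930,946): North Zone 1,207.93 → $1,200; Winslow Township 2,889.32 → $2,900; Valley Precinct 1,802.75 → $1,800.
Totals: North Zone $600 + $1,200 = $1,800; Winslow Township $600 + $2,900 = $3,500; Valley Precinct $600 + $1,800 = $2,400.

North Zone: $1,800 | Winslow Township: $3,500 | Valley Precinct: $2,400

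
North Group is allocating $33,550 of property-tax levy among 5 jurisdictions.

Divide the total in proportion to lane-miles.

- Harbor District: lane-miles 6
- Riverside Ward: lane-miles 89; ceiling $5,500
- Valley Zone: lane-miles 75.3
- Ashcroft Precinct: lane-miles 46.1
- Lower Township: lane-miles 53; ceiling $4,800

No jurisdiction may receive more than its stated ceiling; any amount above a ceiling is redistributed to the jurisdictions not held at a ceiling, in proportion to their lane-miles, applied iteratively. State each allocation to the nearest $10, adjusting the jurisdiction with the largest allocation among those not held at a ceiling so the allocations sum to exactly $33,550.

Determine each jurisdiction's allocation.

Harbor District: $1,090 · Riverside Ward: $5,500 · Valley Zone: $13,750 · Ashcroft Precinct: $8,410 · Lower Township: $4,800

Total lane-miles = 269.4.
Proportional shares (ignoring caps): Harbor District 747.22; Riverside Ward 11,083.70; Valley Zone 9,377.56; Ashcroft Precinct 5,741.11; Lower Township 6,600.41.
Held at cap: Riverside Ward ($5,500), Lower Township ($4,800); remaining pool $23,250 reallocated over remaining lane-miles 127.4.
Remaining shares: Harbor District 1,094.98 → $1,090; Valley Zone 13,741.95 → $13,740; Ashcroft Precinct 8,413.07 → $8,410.
Rounding difference +$10 applied to Valley Zone → $13,750.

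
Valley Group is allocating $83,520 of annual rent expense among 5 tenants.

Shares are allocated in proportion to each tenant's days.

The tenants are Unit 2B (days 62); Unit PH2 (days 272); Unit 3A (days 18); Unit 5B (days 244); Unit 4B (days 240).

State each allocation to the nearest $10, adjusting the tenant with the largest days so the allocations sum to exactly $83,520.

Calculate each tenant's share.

Total days = 62 + 272 + 18 + 244 + 240 = 836.
Pro-rata amounts: Unit 2B 6,194.07; Unit PH2 27,173.97; Unit 3A 1,798.28; Unit 5B 24,376.65; Unit 4B 23,977.03.
Rounded to nearest $10: Unit 2B $6,190; Unit PH2 $27,170; Unit 3A $1,800; Unit 5B $24,380; Unit 4B $23,980. Sum = $83,520.
Rounded total matches; no reconciliation needed.

Unit 2B: $6,190 · Unit PH2: $27,170 · Unit 3A: $1,800 · Unit 5B: $24,380 · Unit 4B: $23,980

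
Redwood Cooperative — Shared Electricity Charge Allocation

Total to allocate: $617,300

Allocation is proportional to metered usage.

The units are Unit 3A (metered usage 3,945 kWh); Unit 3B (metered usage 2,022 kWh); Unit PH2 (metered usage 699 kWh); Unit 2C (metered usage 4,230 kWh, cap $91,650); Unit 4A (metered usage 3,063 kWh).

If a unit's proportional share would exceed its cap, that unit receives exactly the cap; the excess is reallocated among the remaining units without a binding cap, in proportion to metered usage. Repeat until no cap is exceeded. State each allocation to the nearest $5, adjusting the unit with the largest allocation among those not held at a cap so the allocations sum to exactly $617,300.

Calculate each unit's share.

Unit 3A: $213,150 · Unit 3B: $109,245 · Unit PH2: $37,765 · Unit 2C: $91,650 · Unit 4A: $165,490

Total metered usage = 13,959.
Unconstrained shares: Unit 3A 174,457.23; Unit 3B 89,417.62; Unit PH2 30,911.43; Unit 2C 187,060.61; Unit 4A 135,453.11.
Capped: Unit 2C ($91,650); residual $525,650 reallocated over remaining metered usage 9,729.
Remaining shares: Unit 3A 213,145.16 → $213,145; Unit 3B 109,247.02 → $109,245; Unit PH2 37,766.40 → $37,765; Unit 4A 165,491.41 → $165,490.
Rounding difference +$5 applied to Unit 3A → $213,150.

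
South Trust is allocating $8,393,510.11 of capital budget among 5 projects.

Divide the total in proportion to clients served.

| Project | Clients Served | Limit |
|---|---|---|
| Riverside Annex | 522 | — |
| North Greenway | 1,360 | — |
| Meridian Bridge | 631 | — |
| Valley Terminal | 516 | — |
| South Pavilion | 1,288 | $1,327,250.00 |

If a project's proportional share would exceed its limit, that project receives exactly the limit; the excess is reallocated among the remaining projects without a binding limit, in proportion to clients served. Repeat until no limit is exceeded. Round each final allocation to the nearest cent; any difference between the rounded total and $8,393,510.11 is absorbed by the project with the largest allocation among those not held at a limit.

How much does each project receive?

Riverside Annex: $1,217,757.60 · North Greenway: $3,172,701.80 · Meridian Bridge: $1,472,040.32 · Valley Terminal: $1,203,760.39 · South Pavilion: $1,327,250.00

Sum of clients served: 4,317.
Pro-rata shares before constraints: Riverside Annex 1,014,920.6109; North Greenway 2,644,237.6070; Meridian Bridge 1,226,848.4780; Valley Terminal 1,003,254.8568; South Pavilion 2,504,248.5573.
Cap binds for South Pavilion ($1,327,250.00); remaining pool $7,066,260.11 reallocated over remaining clients served 3,029.
Remaining shares: Riverside Annex 1,217,757.6023 → $1,217,757.60; North Greenway 3,172,701.7991 → $3,172,701.80; Meridian Bridge 1,472,040.3200 → $1,472,040.32; Valley Terminal 1,203,760.3885 → $1,203,760.39.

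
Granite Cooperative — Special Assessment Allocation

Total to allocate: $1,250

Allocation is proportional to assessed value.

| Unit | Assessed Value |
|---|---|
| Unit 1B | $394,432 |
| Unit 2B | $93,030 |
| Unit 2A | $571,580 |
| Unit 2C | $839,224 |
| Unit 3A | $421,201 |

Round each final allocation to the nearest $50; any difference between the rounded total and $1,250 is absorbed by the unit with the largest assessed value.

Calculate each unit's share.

Combined assessed value = 394,432 + 93,030 + 571,580 + 839,224 + 421,201 = 2,319,467.
Unrounded shares: Unit 1B 212.57; Unit 2B 50.14; Unit 2A 308.03; Unit 2C 452.27; Unit 3A 226.99.
At nearest $50: Unit 1B $200; Unit 2B $50; Unit 2A $300; Unit 2C $450; Unit 3A $250. Sum = $1,250.
No rounding difference to absorb.

Unit 1B: $200 · Unit 2B: $50 · Unit 2A: $300 · Unit 2C: $450 · Unit 3A: $250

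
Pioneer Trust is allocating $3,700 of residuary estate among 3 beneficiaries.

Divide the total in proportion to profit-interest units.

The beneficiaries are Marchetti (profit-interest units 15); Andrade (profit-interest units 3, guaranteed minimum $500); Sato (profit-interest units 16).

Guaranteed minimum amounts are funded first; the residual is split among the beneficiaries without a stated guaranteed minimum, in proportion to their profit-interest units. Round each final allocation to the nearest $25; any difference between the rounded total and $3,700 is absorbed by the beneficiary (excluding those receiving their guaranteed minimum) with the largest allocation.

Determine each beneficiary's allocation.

Marchetti: $1,550 | Andrade: $500 | Sato: $1,650

Fund the minimums — Andrade $500. Remaining pool $3,200.
Remaining pool split over remaining profit-interest units 31: Marchetti 1,548.39 → $1,550; Sato 1,651.61 → $1,650.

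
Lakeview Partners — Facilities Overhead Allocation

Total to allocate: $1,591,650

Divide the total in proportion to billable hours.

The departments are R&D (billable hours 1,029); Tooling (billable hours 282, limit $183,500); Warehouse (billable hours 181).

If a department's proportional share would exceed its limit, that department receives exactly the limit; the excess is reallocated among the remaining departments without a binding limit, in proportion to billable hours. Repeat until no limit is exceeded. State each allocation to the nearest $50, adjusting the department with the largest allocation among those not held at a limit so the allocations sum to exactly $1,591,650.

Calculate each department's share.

Total billable hours = 1,492.
Unconstrained shares: R&D 1,097,726.44; Tooling 300,834.65; Warehouse 193,088.91.
Capped: Tooling ($183,500); remaining pool $1,408,150 reallocated over remaining billable hours 1,210.
Redistributed shares: R&D 1,197,509.38 → $1,197,500; Warehouse 210,640.62 → $210,650.

R&D: $1,197,500 | Tooling: $183,500 | Warehouse: $210,650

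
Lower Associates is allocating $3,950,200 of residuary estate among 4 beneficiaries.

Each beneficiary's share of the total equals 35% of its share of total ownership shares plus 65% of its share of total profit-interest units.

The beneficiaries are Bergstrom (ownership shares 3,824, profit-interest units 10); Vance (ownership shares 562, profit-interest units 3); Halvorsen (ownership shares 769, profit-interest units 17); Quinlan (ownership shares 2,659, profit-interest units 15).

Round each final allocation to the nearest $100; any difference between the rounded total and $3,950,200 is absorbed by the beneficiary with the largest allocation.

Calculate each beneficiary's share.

Bergstrom: $1,247,200 | Vance: $270,600 | Halvorsen: $1,106,100 | Quinlan: $1,326,300

Ownership shares total 7,814; profit-interest units total 45.
Blended shares (35% ownership shares + 65% profit-interest units): Bergstrom 0.3157; Vance 0.0685; Halvorsen 0.2800; Quinlan 0.3358.
Unrounded shares: Bergstrom 1,247,183.84; Vance 270,612.80; Halvorsen 1,106,056.56; Quinlan 1,326,346.80.
At nearest $100: Bergstrom $1,247,200; Vance $270,600; Halvorsen $1,106,100; Quinlan $1,326,300. Sum = $3,950,200.
Sum already equals the total — no adjustment.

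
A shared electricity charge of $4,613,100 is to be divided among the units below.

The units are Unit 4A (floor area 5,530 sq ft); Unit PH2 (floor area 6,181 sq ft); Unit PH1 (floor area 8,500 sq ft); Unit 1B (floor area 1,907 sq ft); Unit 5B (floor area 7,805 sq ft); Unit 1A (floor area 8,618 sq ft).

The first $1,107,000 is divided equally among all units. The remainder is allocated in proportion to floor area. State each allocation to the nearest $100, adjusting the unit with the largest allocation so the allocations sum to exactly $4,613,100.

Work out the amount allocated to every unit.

Unit 4A: $687,600 | Unit PH2: $746,800 | Unit PH1: $957,800 | Unit 1B: $358,000 | Unit 5B: $894,500 | Unit 1A: $968,400

First tranche $1,107,000 split equally: $184,500 each.
Remainder $3,506,100 by floor area (total 38,541): Unit 4A 503,067.72 → $503,100; Unit PH2 562,289.62 → $562,300; Unit PH1 773,250.56 → $773,300; Unit 1B 173,481.04 → $173,500; Unit 5B 710,025.96 → $710,000; Unit 1A 783,985.10 → $784,000.
Rounding difference −$100 on remainder applied to Unit 1A.
Totals: Unit 4A $184,500 + $503,100 = $687,600; Unit PH2 $184,500 + $562,300 = $746,800; Unit PH1 $184,500 + $773,300 = $957,800; Unit 1B $184,500 + $173,500 = $358,000; Unit 5B $184,500 + $710,000 = $894,500; Unit 1A $184,500 + $783,900 = $968,400.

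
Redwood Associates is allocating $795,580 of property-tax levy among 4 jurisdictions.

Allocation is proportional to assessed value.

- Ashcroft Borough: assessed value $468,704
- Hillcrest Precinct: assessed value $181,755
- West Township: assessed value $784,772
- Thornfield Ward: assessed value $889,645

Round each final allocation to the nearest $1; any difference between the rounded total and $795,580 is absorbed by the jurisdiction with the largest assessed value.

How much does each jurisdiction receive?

Ashcroft Borough: $160,392; Hillcrest Precinct: $62,197; West Township: $268,551; Thornfield Ward: $304,440

Total assessed value = 2,324,876.
Pro-rata amounts: Ashcroft Borough 468,704/2,324,876 × $795,580 = 160,392.01; Hillcrest Precinct 181,755/2,324,876 × $795,580 = 62,197.14; West Township 784,772/2,324,876 × $795,580 = 268,551.49; Thornfield Ward 889,645/2,324,876 × $795,580 = 304,439.36.
Rounded to nearest $1: Ashcroft Borough $160,392; Hillcrest Precinct $62,197; West Township $268,551; Thornfield Ward $304,439. Sum = $795,579.
Difference $795,580 − $795,579 = +$1 applied to largest assessed value (Thornfield Ward): Thornfield Ward becomes $304,440.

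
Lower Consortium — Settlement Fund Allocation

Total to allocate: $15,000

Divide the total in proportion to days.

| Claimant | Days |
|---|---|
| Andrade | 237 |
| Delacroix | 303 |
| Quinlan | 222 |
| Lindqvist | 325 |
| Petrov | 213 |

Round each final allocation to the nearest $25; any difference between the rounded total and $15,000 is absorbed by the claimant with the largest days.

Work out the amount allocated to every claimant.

Days total: 1,300.
Unrounded shares: Andrade 237/1,300 × $15,000 = 2,734.62; Delacroix 303/1,300 × $15,000 = 3,496.15; Quinlan 222/1,300 × $15,000 = 2,561.54; Lindqvist 325/1,300 × $15,000 = 3,750.00; Petrov 213/1,300 × $15,000 = 2,457.69.
After rounding ($25): Andrade $2,725; Delacroix $3,500; Quinlan $2,550; Lindqvist $3,750; Petrov $2,450. Sum = $14,975.
Difference $15,000 − $14,975 = +$25 applied to largest days (Lindqvist): Lindqvist becomes $3,775.

Andrade: $2,725 · Delacroix: $3,500 · Quinlan: $2,550 · Lindqvist: $3,775 · Petrov: $2,450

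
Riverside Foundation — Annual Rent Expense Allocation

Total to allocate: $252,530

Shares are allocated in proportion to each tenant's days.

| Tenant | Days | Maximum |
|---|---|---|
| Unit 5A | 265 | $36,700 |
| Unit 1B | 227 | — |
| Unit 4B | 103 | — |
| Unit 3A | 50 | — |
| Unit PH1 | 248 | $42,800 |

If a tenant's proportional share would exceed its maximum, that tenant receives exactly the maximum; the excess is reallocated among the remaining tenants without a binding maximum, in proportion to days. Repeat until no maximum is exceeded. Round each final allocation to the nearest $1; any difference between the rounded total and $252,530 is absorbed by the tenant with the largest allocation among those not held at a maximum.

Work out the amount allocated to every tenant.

Total days = 893.
Pro-rata shares before constraints: Unit 5A 74,938.91; Unit 1B 64,192.96; Unit 4B 29,127.20; Unit 3A 14,139.42; Unit PH1 70,131.51.
Held at cap: Unit 5A ($36,700), Unit PH1 ($42,800); balance $173,030 reallocated over remaining days 380.
Shares after redistribution: Unit 1B 103,362.66 → $103,363; Unit 4B 46,900.24 → $46,900; Unit 3A 22,767.11 → $22,767.

Unit 5A: $36,700 · Unit 1B: $103,363 · Unit 4B: $46,900 · Unit 3A: $22,767 · Unit PH1: $42,800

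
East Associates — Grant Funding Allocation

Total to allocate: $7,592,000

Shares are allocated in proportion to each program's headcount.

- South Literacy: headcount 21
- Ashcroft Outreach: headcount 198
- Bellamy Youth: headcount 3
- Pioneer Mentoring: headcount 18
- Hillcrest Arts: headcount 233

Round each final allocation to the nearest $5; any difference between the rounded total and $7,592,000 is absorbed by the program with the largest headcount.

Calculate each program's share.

Combined headcount = 21 + 198 + 3 + 18 + 233 = 473.
Unrounded shares: South Literacy 337,065.54; Ashcroft Outreach 3,178,046.51; Bellamy Youth 48,152.22; Pioneer Mentoring 288,913.32; Hillcrest Arts 3,739,822.41.
Rounded to nearest $5: South Literacy $337,065; Ashcroft Outreach $3,178,045; Bellamy Youth $48,150; Pioneer Mentoring $288,915; Hillcrest Arts $3,739,820. Sum = $7,591,995.
Difference $7,592,000 − $7,591,995 = +$5 applied to largest headcount (Hillcrest Arts): Hillcrest Arts becomes $3,739,825.

South Literacy: $337,065; Ashcroft Outreach: $3,178,045; Bellamy Youth: $48,150; Pioneer Mentoring: $288,915; Hillcrest Arts: $3,739,825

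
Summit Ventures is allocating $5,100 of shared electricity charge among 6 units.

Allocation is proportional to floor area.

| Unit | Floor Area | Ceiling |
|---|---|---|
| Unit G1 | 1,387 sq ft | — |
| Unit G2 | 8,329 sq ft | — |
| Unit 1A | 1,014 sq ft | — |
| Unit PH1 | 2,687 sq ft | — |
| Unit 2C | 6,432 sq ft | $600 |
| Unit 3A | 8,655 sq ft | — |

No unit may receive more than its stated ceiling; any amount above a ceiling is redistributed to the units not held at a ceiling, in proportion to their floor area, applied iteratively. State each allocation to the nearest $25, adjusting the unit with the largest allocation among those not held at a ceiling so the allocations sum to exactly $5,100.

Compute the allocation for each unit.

Unit G1: $275 | Unit G2: $1,700 | Unit 1A: $200 | Unit PH1: $550 | Unit 2C: $600 | Unit 3A: $1,775

Floor area total: 28,504.
Proportional shares (ignoring caps): Unit G1 248.17; Unit G2 1,490.24; Unit 1A 181.43; Unit PH1 480.76; Unit 2C 1,150.83; Unit 3A 1,548.57.
Capped: Unit 2C ($600); remaining pool $4,500 reallocated over remaining floor area 22,072.
Shares after redistribution: Unit G1 282.78 → $275; Unit G2 1,698.10 → $1,700; Unit 1A 206.73 → $200; Unit PH1 547.82 → $550; Unit 3A 1,764.57 → $1,775.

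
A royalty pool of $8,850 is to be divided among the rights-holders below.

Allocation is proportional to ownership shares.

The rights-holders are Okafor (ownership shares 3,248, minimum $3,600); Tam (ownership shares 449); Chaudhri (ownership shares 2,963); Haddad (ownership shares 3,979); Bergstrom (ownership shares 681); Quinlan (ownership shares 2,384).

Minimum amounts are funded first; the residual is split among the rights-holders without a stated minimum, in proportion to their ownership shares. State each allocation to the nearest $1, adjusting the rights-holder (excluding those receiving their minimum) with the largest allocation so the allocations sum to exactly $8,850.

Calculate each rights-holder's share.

Okafor: $3,600 · Tam: $225 · Chaudhri: $1,488 · Haddad: $1,998 · Bergstrom: $342 · Quinlan: $1,197

Guaranteed amounts: Okafor $3,600. Remaining pool $5,250.
Remaining pool split over remaining ownership shares 10,456: Tam 225.44 → $225; Chaudhri 1,487.73 → $1,488; Haddad 1,997.87 → $1,998; Bergstrom 341.93 → $342; Quinlan 1,197.02 → $1,197.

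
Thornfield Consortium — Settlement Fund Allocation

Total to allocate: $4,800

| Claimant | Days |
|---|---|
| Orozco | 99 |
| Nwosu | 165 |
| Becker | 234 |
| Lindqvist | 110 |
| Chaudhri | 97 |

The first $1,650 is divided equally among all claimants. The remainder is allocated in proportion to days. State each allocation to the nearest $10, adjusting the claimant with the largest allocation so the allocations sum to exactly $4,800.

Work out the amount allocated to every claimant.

Equal tier: $1,650 ÷ 5 = $330 apiece.
Remainder $3,150 by days (total 705): Orozco 442.34 → $440; Nwosu 737.23 → $740; Becker 1,045.53 → $1,050; Lindqvist 491.49 → $490; Chaudhri 433.40 → $430.
Totals: Orozco $330 + $440 = $770; Nwosu $330 + $740 = $1,070; Becker $330 + $1,050 = $1,380; Lindqvist $330 + $490 = $820; Chaudhri $330 + $430 = $760.

Orozco: $770; Nwosu: $1,070; Becker: $1,380; Lindqvist: $820; Chaudhri: $760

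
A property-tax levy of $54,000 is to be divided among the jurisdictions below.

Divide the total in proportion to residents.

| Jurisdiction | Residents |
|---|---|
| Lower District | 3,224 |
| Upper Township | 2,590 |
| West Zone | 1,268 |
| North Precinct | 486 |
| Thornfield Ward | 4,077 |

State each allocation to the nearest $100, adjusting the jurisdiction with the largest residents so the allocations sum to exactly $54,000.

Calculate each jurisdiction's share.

Combined residents = 3,224 + 2,590 + 1,268 + 486 + 4,077 = 11,645.
Unrounded shares: Lower District 14,950.28; Upper Township 12,010.30; West Zone 5,879.95; North Precinct 2,253.67; Thornfield Ward 18,905.80.
After rounding ($100): Lower District $15,000; Upper Township $12,000; West Zone $5,900; North Precinct $2,300; Thornfield Ward $18,900. Sum = $54,100.
Difference $54,000 − $54,100 = −$100 applied to largest residents (Thornfield Ward): Thornfield Ward becomes $18,800.

Lower District: $15,000 | Upper Township: $12,000 | West Zone: $5,900 | North Precinct: $2,300 | Thornfield Ward: $18,800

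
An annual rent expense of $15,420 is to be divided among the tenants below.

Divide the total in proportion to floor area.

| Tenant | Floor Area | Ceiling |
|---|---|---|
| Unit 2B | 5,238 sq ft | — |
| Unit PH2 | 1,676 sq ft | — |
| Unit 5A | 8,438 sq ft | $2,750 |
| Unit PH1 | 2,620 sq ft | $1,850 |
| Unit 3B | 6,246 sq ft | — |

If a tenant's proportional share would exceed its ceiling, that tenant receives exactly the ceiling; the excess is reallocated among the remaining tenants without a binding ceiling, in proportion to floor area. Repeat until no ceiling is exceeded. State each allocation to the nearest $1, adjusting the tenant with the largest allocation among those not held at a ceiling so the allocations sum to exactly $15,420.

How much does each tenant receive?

Total floor area = 24,218.
Pro-rata shares before constraints: Unit 2B 3,335.12; Unit PH2 1,067.14; Unit 5A 5,372.61; Unit PH1 1,668.20; Unit 3B 3,976.93.
Capped: Unit 5A ($2,750); residual $12,670 reallocated over remaining floor area 15,780.
Capped: Unit PH1 ($1,850); residual $10,820 reallocated over remaining floor area 13,160.
Shares after redistribution: Unit 2B 4,306.62 → $4,307; Unit PH2 1,377.99 → $1,378; Unit 3B 5,135.39 → $5,135.

Unit 2B: $4,307 · Unit PH2: $1,378 · Unit 5A: $2,750 · Unit PH1: $1,850 · Unit 3B: $5,135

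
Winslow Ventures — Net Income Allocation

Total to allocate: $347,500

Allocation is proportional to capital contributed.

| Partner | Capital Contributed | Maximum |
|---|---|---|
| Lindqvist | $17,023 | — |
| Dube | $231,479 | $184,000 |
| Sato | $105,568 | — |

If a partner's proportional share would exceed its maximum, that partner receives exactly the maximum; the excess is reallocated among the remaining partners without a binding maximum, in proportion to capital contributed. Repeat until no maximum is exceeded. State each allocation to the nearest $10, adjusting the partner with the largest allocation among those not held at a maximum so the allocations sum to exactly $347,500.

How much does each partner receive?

Combined capital contributed = 354,070.
Proportional shares (ignoring caps): Lindqvist 16,707.13; Dube 227,183.76; Sato 103,609.12.
Capped: Dube ($184,000); remaining pool $163,500 reallocated over remaining capital contributed 122,591.
Redistributed shares: Lindqvist 22,703.63 → $22,700; Sato 140,796.37 → $140,800.

Lindqvist: $22,700 | Dube: $184,000 | Sato: $140,800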